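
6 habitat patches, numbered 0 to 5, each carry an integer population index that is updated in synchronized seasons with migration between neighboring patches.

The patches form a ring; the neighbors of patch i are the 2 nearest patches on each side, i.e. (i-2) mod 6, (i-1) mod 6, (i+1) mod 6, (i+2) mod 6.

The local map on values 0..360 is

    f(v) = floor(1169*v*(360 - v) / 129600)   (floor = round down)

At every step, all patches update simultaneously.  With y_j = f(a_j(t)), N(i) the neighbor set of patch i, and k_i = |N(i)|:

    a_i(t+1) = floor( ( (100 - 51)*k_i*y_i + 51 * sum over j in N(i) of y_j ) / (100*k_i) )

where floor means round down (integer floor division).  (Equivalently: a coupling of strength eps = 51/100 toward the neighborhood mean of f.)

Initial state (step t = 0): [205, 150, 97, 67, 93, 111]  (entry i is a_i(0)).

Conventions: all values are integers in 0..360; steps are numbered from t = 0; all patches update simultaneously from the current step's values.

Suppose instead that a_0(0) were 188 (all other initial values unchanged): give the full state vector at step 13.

Simulating step by step:
t=0: [188, 150, 97, 67, 93, 111]
t=1: [268, 259, 237, 212, 230, 246]
t=2: [238, 245, 257, 268, 261, 252]
t=3: [251, 247, 240, 232, 237, 243]
t=4: [251, 254, 257, 261, 259, 256]
t=5: [242, 240, 238, 235, 237, 239]
t=6: [258, 259, 260, 262, 261, 260]
t=7: [235, 234, 234, 232, 233, 234]
t=8: [264, 265, 265, 266, 265, 265]
t=9: [227, 226, 226, 226, 226, 226]
t=10: [272, 272, 272, 273, 272, 272]
t=11: [215, 214, 214, 214, 214, 214]
t=12: [281, 281, 281, 281, 281, 281]
t=13: [200, 200, 200, 200, 200, 200]

Answer: [200, 200, 200, 200, 200, 200]
Key observation: This trace re-runs the system from the modified initial state.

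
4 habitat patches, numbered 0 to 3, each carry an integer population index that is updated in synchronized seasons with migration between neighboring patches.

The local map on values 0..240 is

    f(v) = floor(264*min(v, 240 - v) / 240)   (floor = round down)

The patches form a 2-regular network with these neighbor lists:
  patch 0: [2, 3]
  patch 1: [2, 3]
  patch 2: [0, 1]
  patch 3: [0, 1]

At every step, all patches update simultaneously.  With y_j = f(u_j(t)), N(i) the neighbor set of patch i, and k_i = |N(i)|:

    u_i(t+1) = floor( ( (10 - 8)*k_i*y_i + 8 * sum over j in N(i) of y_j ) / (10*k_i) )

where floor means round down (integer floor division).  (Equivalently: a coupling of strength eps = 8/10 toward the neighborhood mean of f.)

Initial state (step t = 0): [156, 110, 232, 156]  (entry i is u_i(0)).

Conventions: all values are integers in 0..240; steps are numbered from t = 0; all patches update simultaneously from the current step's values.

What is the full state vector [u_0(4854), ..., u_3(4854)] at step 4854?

Answer: [122, 122, 122, 122]
Key observation: The state at step 7, [129, 129, 129, 129], reappears at step 9: the system is in a cycle of period 2 from step 7 on.  Therefore the state at step 4854 equals the state at step 7 + ((4854 - 7) mod 2) = 8, which is [122, 122, 122, 122].

Derivation:
t=0: [156, 110, 232, 156]
t=1: [58, 64, 86, 103]
t=2: [95, 96, 72, 75]
t=3: [85, 85, 99, 100]
t=4: [105, 105, 96, 96]
t=5: [107, 107, 113, 113]
t=6: [122, 122, 118, 118]
t=7: [129, 129, 129, 129]
t=8: [122, 122, 122, 122]
t=9: [129, 129, 129, 129]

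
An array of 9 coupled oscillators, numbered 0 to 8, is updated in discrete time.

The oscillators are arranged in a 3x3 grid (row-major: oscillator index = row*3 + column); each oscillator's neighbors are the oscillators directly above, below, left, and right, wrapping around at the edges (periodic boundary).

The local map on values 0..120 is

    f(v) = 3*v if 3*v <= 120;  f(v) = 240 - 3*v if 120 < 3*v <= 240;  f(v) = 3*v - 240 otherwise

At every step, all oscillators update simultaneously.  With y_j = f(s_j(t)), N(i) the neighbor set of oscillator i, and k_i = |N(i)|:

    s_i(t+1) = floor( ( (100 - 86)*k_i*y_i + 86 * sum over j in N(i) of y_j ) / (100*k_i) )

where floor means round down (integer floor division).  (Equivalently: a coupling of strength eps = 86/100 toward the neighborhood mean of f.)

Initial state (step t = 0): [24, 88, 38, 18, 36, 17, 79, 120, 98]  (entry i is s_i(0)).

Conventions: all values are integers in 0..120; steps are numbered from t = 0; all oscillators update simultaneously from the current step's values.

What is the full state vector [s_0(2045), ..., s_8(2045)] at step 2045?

Simulating step by step:
t=0: [24, 88, 38, 18, 36, 17, 79, 120, 98]
t=1: [52, 92, 59, 57, 68, 78, 64, 57, 69]
t=2: [58, 59, 43, 47, 43, 44, 61, 42, 44]
t=3: [80, 95, 89, 87, 98, 107, 91, 88, 98]
t=4: [27, 28, 42, 39, 44, 44, 25, 43, 43]
t=5: [95, 100, 98, 96, 105, 111, 100, 96, 103]
t=6: [54, 56, 64, 65, 64, 65, 53, 63, 64]
t=7: [63, 58, 58, 60, 52, 46, 59, 60, 55]
t=8: [61, 65, 72, 72, 73, 75, 61, 70, 73]
t=9: [40, 34, 33, 35, 27, 21, 36, 35, 30]
t=10: [105, 101, 94, 94, 91, 89, 105, 96, 93]
t=11: [58, 51, 49, 51, 43, 37, 54, 51, 46]
t=12: [83, 88, 91, 90, 95, 100, 84, 93, 93]
t=13: [22, 30, 33, 31, 39, 40, 26, 31, 36]
t=14: [86, 93, 96, 94, 101, 106, 88, 97, 98]
t=15: [35, 44, 47, 45, 53, 55, 38, 45, 50]
t=16: [106, 98, 95, 95, 95, 91, 103, 99, 97]
t=17: [56, 55, 52, 54, 46, 44, 59, 55, 51]
t=18: [74, 82, 85, 85, 86, 90, 75, 80, 83]
t=19: [13, 11, 15, 19, 13, 16, 11, 10, 14]
t=20: [41, 37, 41, 42, 41, 46, 40, 35, 39]
t=21: [115, 113, 112, 114, 109, 114, 114, 114, 111]
t=22: [100, 97, 99, 99, 99, 95, 100, 96, 99]
t=23: [56, 54, 53, 55, 51, 55, 56, 55, 53]
t=24: [75, 78, 77, 76, 77, 80, 75, 78, 76]
t=25: [11, 9, 8, 10, 6, 9, 11, 9, 8]
t=26: [29, 25, 27, 28, 26, 24, 29, 25, 27]
t=27: [82, 79, 79, 81, 76, 79, 82, 79, 79]
t=28: [4, 5, 3, 6, 4, 4, 4, 5, 3]
t=29: [13, 12, 11, 12, 14, 12, 13, 12, 11]
t=30: [36, 37, 35, 38, 36, 36, 36, 37, 35]
t=31: [109, 108, 107, 108, 110, 108, 109, 108, 107]
t=32: [84, 85, 83, 86, 84, 84, 84, 85, 83]
t=33: [13, 12, 11, 12, 14, 12, 13, 12, 11]

Answer: [13, 12, 11, 12, 14, 12, 13, 12, 11]
Key observation: The state at step 29, [13, 12, 11, 12, 14, 12, 13, 12, 11], reappears at step 33: the system is in a cycle of period 4 from step 29 on.  Therefore the state at step 2045 equals the state at step 29 + ((2045 - 29) mod 4) = 29, which is [13, 12, 11, 12, 14, 12, 13, 12, 11].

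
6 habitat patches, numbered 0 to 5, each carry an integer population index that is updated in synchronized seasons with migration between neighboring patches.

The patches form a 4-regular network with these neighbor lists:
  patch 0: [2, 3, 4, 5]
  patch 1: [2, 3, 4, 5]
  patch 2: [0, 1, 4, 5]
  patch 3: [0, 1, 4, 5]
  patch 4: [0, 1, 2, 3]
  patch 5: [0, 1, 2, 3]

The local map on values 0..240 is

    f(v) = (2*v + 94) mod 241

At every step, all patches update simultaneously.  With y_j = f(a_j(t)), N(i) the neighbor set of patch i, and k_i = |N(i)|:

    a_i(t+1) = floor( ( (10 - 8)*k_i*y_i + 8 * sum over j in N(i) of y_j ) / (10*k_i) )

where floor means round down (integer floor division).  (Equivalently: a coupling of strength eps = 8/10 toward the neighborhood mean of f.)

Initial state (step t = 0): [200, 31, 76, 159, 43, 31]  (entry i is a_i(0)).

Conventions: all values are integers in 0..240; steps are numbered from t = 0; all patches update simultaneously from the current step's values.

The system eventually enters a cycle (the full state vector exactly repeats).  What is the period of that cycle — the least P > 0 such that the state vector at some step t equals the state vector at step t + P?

Answer: 24
Key observation: The state at step 11, [175, 175, 175, 175, 175, 175], reappears at step 35 — and no state repeats earlier — so the cycle the system enters has period 24.

Derivation:
t=0: [200, 31, 76, 159, 43, 31]
t=1: [104, 133, 101, 135, 104, 100]
t=2: [70, 82, 69, 83, 83, 82]
t=3: [104, 60, 103, 61, 104, 103]
t=4: [91, 121, 90, 122, 122, 121]
t=5: [71, 83, 71, 83, 71, 71]
t=6: [192, 149, 192, 149, 149, 149]
t=7: [185, 168, 185, 168, 185, 185]
t=8: [216, 209, 216, 209, 209, 209]
t=9: [35, 32, 35, 32, 35, 35]
t=10: [162, 161, 162, 161, 161, 161]
t=11: [175, 175, 175, 175, 175, 175]
t=12: [203, 203, 203, 203, 203, 203]
t=13: [18, 18, 18, 18, 18, 18]
t=14: [130, 130, 130, 130, 130, 130]
t=15: [113, 113, 113, 113, 113, 113]
t=16: [79, 79, 79, 79, 79, 79]
t=17: [11, 11, 11, 11, 11, 11]
t=18: [116, 116, 116, 116, 116, 116]
t=19: [85, 85, 85, 85, 85, 85]
t=20: [23, 23, 23, 23, 23, 23]
t=21: [140, 140, 140, 140, 140, 140]
t=22: [133, 133, 133, 133, 133, 133]
t=23: [119, 119, 119, 119, 119, 119]
t=24: [91, 91, 91, 91, 91, 91]
t=25: [35, 35, 35, 35, 35, 35]
t=26: [164, 164, 164, 164, 164, 164]
t=27: [181, 181, 181, 181, 181, 181]
t=28: [215, 215, 215, 215, 215, 215]
t=29: [42, 42, 42, 42, 42, 42]
t=30: [178, 178, 178, 178, 178, 178]
t=31: [209, 209, 209, 209, 209, 209]
t=32: [30, 30, 30, 30, 30, 30]
t=33: [154, 154, 154, 154, 154, 154]
t=34: [161, 161, 161, 161, 161, 161]
t=35: [175, 175, 175, 175, 175, 175]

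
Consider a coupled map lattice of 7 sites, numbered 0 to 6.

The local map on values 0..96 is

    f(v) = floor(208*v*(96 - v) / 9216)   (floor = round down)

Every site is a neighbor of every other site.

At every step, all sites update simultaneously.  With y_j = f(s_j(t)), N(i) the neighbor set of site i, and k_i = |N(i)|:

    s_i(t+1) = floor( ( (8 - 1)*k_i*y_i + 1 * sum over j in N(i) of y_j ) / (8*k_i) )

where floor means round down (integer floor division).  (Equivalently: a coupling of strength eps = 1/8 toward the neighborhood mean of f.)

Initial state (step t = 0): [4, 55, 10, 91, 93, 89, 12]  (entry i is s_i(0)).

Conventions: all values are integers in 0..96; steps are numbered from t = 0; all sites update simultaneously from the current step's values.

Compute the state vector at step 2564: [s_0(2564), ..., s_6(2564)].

Simulating step by step:
t=0: [4, 55, 10, 91, 93, 89, 12]
t=1: [9, 45, 18, 11, 7, 14, 21]
t=2: [18, 47, 30, 21, 16, 25, 33]
t=3: [32, 49, 43, 35, 29, 39, 45]
t=4: [46, 50, 50, 48, 43, 49, 50]
t=5: [51, 51, 51, 51, 51, 51, 51]
t=6: [51, 51, 51, 51, 51, 51, 51]

Answer: [51, 51, 51, 51, 51, 51, 51]
Key observation: The state at step 5, [51, 51, 51, 51, 51, 51, 51], reappears at step 6: the system is in a cycle of period 1 from step 5 on.  Therefore the state at step 2564 equals the state at step 5 + ((2564 - 5) mod 1) = 5, which is [51, 51, 51, 51, 51, 51, 51].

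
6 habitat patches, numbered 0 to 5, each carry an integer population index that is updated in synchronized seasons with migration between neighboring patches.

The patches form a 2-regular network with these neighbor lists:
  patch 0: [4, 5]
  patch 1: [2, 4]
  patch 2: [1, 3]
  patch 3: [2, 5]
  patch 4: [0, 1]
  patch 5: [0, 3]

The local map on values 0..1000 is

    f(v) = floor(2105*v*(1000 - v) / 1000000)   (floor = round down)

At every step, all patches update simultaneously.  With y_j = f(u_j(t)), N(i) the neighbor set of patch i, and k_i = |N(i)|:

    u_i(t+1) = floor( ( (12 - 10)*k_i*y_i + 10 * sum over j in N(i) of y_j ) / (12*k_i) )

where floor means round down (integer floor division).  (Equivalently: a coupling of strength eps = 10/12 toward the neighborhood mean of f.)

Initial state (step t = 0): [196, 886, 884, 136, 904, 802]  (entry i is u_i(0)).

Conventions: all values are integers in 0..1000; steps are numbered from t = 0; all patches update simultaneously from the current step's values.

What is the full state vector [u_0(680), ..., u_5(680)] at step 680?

Answer: [525, 525, 525, 525, 525, 525]
Key observation: The state at step 5, [524, 524, 524, 524, 524, 524], reappears at step 7: the system is in a cycle of period 2 from step 5 on.  Therefore the state at step 680 equals the state at step 5 + ((680 - 5) mod 2) = 6, which is [525, 525, 525, 525, 525, 525].

Derivation:
t=0: [196, 886, 884, 136, 904, 802]
t=1: [270, 200, 227, 269, 256, 296]
t=2: [418, 376, 373, 405, 379, 417]
t=3: [504, 493, 498, 502, 501, 509]
t=4: [526, 526, 526, 526, 526, 526]
t=5: [524, 524, 524, 524, 524, 524]
t=6: [525, 525, 525, 525, 525, 525]
t=7: [524, 524, 524, 524, 524, 524]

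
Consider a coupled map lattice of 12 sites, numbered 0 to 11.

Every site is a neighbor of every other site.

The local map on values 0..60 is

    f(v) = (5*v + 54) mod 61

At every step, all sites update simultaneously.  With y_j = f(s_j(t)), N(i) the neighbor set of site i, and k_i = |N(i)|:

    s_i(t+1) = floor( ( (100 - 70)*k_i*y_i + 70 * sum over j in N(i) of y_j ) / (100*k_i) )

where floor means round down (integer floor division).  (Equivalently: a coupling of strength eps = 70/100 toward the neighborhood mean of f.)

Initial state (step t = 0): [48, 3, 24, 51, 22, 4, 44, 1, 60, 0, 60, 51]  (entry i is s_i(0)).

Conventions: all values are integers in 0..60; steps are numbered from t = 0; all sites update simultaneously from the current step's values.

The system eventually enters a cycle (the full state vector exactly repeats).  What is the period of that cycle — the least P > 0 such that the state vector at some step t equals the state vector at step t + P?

Simulating step by step:
t=0: [48, 3, 24, 51, 22, 4, 44, 1, 60, 0, 60, 51]
t=1: [38, 28, 38, 27, 36, 29, 33, 40, 37, 39, 37, 27]
t=2: [16, 18, 16, 17, 28, 19, 24, 18, 29, 17, 29, 17]
t=3: [18, 20, 18, 19, 17, 21, 27, 20, 19, 19, 19, 19]
t=4: [24, 26, 24, 25, 23, 28, 20, 26, 25, 25, 25, 25]
t=5: [42, 30, 42, 44, 41, 33, 38, 30, 44, 44, 44, 44]
t=6: [22, 22, 22, 25, 21, 26, 18, 22, 25, 25, 25, 25]
t=7: [42, 42, 42, 46, 41, 32, 37, 42, 46, 46, 46, 46]
t=8: [29, 29, 29, 33, 27, 31, 37, 29, 33, 33, 33, 33]
t=9: [24, 24, 24, 29, 22, 27, 34, 24, 29, 29, 29, 29]
t=10: [36, 36, 36, 27, 33, 25, 33, 36, 27, 27, 27, 27]
t=11: [35, 35, 35, 24, 31, 36, 31, 35, 24, 24, 24, 24]
t=12: [45, 45, 45, 47, 40, 46, 40, 45, 47, 47, 47, 47]
t=13: [35, 35, 35, 37, 29, 36, 29, 35, 37, 37, 37, 37]
t=14: [45, 45, 45, 48, 38, 46, 38, 45, 48, 48, 48, 48]
t=15: [35, 35, 35, 39, 27, 36, 27, 35, 39, 39, 39, 39]
t=16: [28, 28, 28, 18, 18, 29, 18, 28, 18, 18, 18, 18]
t=17: [16, 16, 16, 18, 18, 17, 18, 16, 18, 18, 18, 18]
t=18: [16, 16, 16, 19, 19, 17, 19, 16, 19, 19, 19, 19]
t=19: [19, 19, 19, 22, 22, 20, 22, 19, 22, 22, 22, 22]
t=20: [34, 34, 34, 37, 37, 35, 37, 34, 37, 37, 37, 37]
t=21: [48, 48, 48, 51, 51, 49, 51, 48, 51, 51, 51, 51]
t=22: [29, 29, 29, 18, 18, 31, 18, 29, 18, 18, 18, 18]
t=23: [19, 19, 19, 20, 20, 21, 20, 19, 20, 20, 20, 20]
t=24: [29, 29, 29, 31, 31, 32, 31, 29, 31, 31, 31, 31]
t=25: [21, 21, 21, 23, 23, 24, 23, 21, 23, 23, 23, 23]
t=26: [42, 42, 42, 44, 44, 45, 44, 42, 44, 44, 44, 44]
t=27: [25, 25, 25, 27, 27, 28, 27, 25, 27, 27, 27, 27]
t=28: [31, 31, 31, 19, 19, 20, 19, 31, 19, 19, 19, 19]
t=29: [26, 26, 26, 27, 27, 28, 27, 26, 27, 27, 27, 27]
t=30: [3, 3, 3, 5, 5, 6, 5, 3, 5, 5, 5, 5]
t=31: [13, 13, 13, 15, 15, 16, 15, 13, 15, 15, 15, 15]
t=32: [32, 32, 32, 20, 20, 21, 20, 32, 20, 20, 20, 20]
t=33: [31, 31, 31, 32, 32, 33, 32, 31, 32, 32, 32, 32]
t=34: [28, 28, 28, 30, 30, 31, 30, 28, 30, 30, 30, 30]
t=35: [16, 16, 16, 18, 18, 19, 18, 16, 18, 18, 18, 18]
t=36: [17, 17, 17, 19, 19, 20, 19, 17, 19, 19, 19, 19]
t=37: [22, 22, 22, 24, 24, 25, 24, 22, 24, 24, 24, 24]
t=38: [47, 47, 47, 49, 49, 50, 49, 47, 49, 49, 49, 49]
t=39: [50, 50, 50, 52, 52, 53, 52, 50, 52, 52, 52, 52]
t=40: [34, 34, 34, 22, 22, 23, 22, 34, 22, 22, 22, 22]
t=41: [41, 41, 41, 42, 42, 43, 42, 41, 42, 42, 42, 42]
t=42: [17, 17, 17, 19, 19, 20, 19, 17, 19, 19, 19, 19]

Answer: 6
Key observation: The state at step 36, [17, 17, 17, 19, 19, 20, 19, 17, 19, 19, 19, 19], reappears at step 42 — and no state repeats earlier — so the cycle the system enters has period 6.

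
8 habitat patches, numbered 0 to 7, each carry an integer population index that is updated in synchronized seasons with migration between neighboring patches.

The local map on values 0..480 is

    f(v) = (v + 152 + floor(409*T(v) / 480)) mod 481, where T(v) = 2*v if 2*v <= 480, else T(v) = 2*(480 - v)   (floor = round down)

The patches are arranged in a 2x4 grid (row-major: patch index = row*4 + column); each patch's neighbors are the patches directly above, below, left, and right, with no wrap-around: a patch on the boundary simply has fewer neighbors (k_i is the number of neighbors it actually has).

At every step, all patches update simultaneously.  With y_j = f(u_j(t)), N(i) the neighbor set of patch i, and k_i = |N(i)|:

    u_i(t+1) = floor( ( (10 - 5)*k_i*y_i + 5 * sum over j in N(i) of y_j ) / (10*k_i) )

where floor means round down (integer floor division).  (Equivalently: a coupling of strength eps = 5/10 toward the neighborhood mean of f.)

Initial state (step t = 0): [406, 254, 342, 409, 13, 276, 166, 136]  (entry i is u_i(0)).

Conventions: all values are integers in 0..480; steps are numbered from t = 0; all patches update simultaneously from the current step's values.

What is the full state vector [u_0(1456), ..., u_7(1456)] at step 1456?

Answer: [286, 286, 286, 286, 286, 286, 286, 286]
Key observation: The state at step 8, [286, 286, 286, 286, 286, 286, 286, 286], reappears at step 10: the system is in a cycle of period 2 from step 8 on.  Therefore the state at step 1456 equals the state at step 8 + ((1456 - 8) mod 2) = 8, which is [286, 286, 286, 286, 286, 286, 286, 286].

Derivation:
t=0: [406, 254, 342, 409, 13, 276, 166, 136]
t=1: [225, 279, 228, 171, 217, 249, 156, 98]
t=2: [276, 292, 229, 242, 276, 263, 215, 264]
t=3: [291, 289, 287, 307, 296, 289, 275, 294]
t=4: [283, 285, 285, 277, 282, 285, 289, 282]
t=5: [289, 288, 288, 291, 289, 287, 286, 289]
t=6: [285, 285, 285, 284, 285, 286, 286, 285]
t=7: [288, 287, 288, 288, 287, 287, 287, 288]
t=8: [286, 286, 286, 286, 286, 286, 286, 286]
t=9: [287, 287, 287, 287, 287, 287, 287, 287]
t=10: [286, 286, 286, 286, 286, 286, 286, 286]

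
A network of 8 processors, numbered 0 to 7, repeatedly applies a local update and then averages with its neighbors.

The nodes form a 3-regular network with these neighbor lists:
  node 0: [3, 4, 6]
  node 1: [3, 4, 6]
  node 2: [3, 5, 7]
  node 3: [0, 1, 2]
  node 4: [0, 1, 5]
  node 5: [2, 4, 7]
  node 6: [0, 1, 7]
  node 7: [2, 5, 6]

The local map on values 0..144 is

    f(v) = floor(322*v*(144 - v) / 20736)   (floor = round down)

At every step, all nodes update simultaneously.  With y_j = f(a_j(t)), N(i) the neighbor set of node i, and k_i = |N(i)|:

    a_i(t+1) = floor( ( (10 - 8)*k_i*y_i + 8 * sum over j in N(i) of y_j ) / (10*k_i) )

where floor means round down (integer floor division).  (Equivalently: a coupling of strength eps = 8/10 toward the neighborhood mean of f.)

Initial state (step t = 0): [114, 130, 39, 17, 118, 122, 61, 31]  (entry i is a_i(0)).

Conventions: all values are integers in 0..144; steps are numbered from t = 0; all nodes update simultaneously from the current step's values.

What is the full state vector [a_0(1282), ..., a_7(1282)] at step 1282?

Simulating step by step:
t=0: [114, 130, 39, 17, 118, 122, 61, 31]
t=1: [52, 47, 46, 45, 41, 51, 51, 59]
t=2: [70, 69, 72, 70, 70, 71, 73, 73]
t=3: [80, 80, 80, 80, 80, 80, 80, 80]
t=4: [79, 79, 79, 79, 79, 79, 79, 79]
t=5: [79, 79, 79, 79, 79, 79, 79, 79]

Answer: [79, 79, 79, 79, 79, 79, 79, 79]
Key observation: The state at step 4, [79, 79, 79, 79, 79, 79, 79, 79], reappears at step 5: the system is in a cycle of period 1 from step 4 on.  Therefore the state at step 1282 equals the state at step 4 + ((1282 - 4) mod 1) = 4, which is [79, 79, 79, 79, 79, 79, 79, 79].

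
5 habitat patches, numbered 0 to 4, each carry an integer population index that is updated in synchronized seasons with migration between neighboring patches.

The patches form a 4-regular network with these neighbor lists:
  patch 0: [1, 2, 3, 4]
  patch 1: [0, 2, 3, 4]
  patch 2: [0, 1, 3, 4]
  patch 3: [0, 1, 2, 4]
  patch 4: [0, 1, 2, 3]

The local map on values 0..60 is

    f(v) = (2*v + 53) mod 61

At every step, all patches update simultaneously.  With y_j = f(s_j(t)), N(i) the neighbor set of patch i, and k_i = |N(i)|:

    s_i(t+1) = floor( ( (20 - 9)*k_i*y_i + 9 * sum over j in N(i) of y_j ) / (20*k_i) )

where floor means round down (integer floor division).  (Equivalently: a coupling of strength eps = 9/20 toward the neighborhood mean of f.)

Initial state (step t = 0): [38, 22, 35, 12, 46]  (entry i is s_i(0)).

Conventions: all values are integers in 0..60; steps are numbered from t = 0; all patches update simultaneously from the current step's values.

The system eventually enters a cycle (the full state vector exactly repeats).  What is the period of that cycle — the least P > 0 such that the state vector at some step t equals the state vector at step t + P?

Simulating step by step:
t=0: [38, 22, 35, 12, 46]
t=1: [12, 25, 9, 16, 19]
t=2: [20, 32, 18, 24, 26]
t=3: [36, 47, 34, 40, 41]
t=4: [13, 23, 38, 17, 18]
t=5: [21, 29, 16, 24, 25]
t=6: [36, 43, 31, 38, 39]
t=7: [11, 17, 33, 13, 14]
t=8: [21, 26, 40, 23, 24]
t=9: [33, 38, 23, 35, 36]
t=10: [37, 15, 28, 12, 13]
t=11: [14, 21, 33, 19, 20]
t=12: [28, 34, 44, 32, 33]
t=13: [48, 53, 35, 51, 52]
t=14: [26, 31, 15, 29, 30]
t=15: [44, 48, 34, 46, 47]
t=16: [25, 29, 43, 27, 28]
t=17: [41, 44, 30, 42, 43]
t=18: [18, 21, 35, 19, 20]
t=19: [26, 28, 14, 27, 28]
t=20: [42, 44, 31, 43, 44]
t=21: [20, 22, 37, 21, 22]
t=22: [30, 31, 18, 30, 31]
t=23: [49, 50, 39, 49, 50]
t=24: [27, 28, 18, 27, 28]
t=25: [44, 45, 36, 44, 45]
t=26: [17, 18, 10, 17, 18]
t=27: [24, 25, 18, 24, 25]
t=28: [39, 39, 33, 39, 39]
t=29: [14, 14, 35, 14, 14]
t=30: [17, 17, 9, 17, 17]
t=31: [24, 24, 17, 24, 24]
t=32: [38, 38, 32, 38, 38]
t=33: [12, 12, 33, 12, 12]
t=34: [20, 20, 39, 20, 20]
t=35: [29, 29, 19, 29, 29]
t=36: [47, 47, 39, 47, 47]
t=37: [23, 23, 16, 23, 23]
t=38: [36, 36, 30, 36, 36]
t=39: [8, 8, 29, 8, 8]
t=40: [12, 12, 31, 12, 12]
t=41: [20, 20, 36, 20, 20]
t=42: [28, 28, 16, 28, 28]
t=43: [45, 45, 34, 45, 45]
t=44: [25, 25, 42, 25, 25]
t=45: [38, 38, 27, 38, 38]
t=46: [11, 11, 28, 11, 11]
t=47: [17, 17, 32, 17, 17]
t=48: [29, 29, 42, 29, 29]
t=49: [46, 46, 30, 46, 46]
t=50: [26, 26, 38, 26, 26]
t=51: [39, 39, 23, 39, 39]
t=52: [12, 12, 24, 12, 12]
t=53: [18, 18, 29, 18, 18]
t=54: [30, 30, 40, 30, 30]
t=55: [47, 47, 29, 47, 47]
t=56: [27, 27, 38, 27, 27]
t=57: [41, 41, 24, 41, 41]
t=58: [16, 16, 27, 16, 16]
t=59: [26, 26, 36, 26, 26]
t=60: [39, 39, 21, 39, 39]
t=61: [11, 11, 22, 11, 11]
t=62: [16, 16, 26, 16, 16]
t=63: [26, 26, 35, 26, 26]
t=64: [39, 39, 20, 39, 39]
t=65: [11, 11, 21, 11, 11]
t=66: [16, 16, 25, 16, 16]
t=67: [26, 26, 33, 26, 26]
t=68: [45, 45, 51, 45, 45]
t=69: [22, 22, 27, 22, 22]
t=70: [37, 37, 41, 37, 37]
t=71: [5, 5, 9, 5, 5]
t=72: [2, 2, 6, 2, 2]
t=73: [51, 51, 27, 51, 51]
t=74: [34, 34, 40, 34, 34]
t=75: [54, 54, 33, 54, 54]
t=76: [41, 41, 49, 41, 41]
t=77: [14, 14, 21, 14, 14]
t=78: [21, 21, 27, 21, 21]
t=79: [35, 35, 40, 35, 35]
t=80: [2, 2, 6, 2, 2]

Answer: 8
Key observation: The state at step 72, [2, 2, 6, 2, 2], reappears at step 80 — and no state repeats earlier — so the cycle the system enters has period 8.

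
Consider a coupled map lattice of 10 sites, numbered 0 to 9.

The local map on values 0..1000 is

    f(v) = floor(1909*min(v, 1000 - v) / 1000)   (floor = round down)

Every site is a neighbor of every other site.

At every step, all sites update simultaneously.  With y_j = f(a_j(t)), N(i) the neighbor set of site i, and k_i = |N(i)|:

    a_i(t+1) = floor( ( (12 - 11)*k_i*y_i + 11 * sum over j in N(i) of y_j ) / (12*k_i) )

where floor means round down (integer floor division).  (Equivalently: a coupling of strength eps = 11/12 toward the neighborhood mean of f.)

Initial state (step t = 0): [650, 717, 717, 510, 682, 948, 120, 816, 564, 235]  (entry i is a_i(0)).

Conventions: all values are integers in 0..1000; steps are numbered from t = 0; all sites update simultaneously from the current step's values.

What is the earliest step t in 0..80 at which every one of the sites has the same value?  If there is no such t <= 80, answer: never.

Simulating step by step:
t=0: [650, 717, 717, 510, 682, 948, 120, 816, 564, 235]  (not all equal)
t=1: [522, 524, 524, 517, 523, 532, 530, 528, 519, 526]  (not all equal)
t=2: [907, 907, 907, 907, 907, 907, 907, 907, 907, 907]  (all equal)

Answer: 2
Key observation: Synchronization is absorbing here: once all sites are equal they stay equal, and step 2 is the first all-equal step.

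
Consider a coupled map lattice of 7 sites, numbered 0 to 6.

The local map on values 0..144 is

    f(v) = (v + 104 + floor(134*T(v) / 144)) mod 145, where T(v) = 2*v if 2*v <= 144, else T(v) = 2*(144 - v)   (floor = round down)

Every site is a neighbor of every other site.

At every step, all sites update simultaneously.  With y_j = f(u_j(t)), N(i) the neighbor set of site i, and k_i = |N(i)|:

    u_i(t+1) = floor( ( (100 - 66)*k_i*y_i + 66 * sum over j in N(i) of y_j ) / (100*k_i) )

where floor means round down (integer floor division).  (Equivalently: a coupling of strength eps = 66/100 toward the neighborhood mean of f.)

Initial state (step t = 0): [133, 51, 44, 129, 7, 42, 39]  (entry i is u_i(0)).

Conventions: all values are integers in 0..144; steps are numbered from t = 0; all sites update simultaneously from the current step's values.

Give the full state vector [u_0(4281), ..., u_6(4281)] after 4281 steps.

Simulating step by step:
t=0: [133, 51, 44, 129, 7, 42, 39]
t=1: [101, 99, 95, 102, 104, 93, 91]
t=2: [93, 94, 61, 93, 93, 61, 62]
t=3: [44, 44, 75, 44, 44, 75, 75]
t=4: [61, 61, 46, 61, 61, 46, 46]
t=5: [118, 118, 108, 118, 118, 108, 108]
t=6: [127, 127, 130, 127, 127, 130, 130]
t=7: [116, 116, 115, 116, 116, 115, 115]
t=8: [127, 127, 127, 127, 127, 127, 127]
t=9: [117, 117, 117, 117, 117, 117, 117]
t=10: [126, 126, 126, 126, 126, 126, 126]
t=11: [118, 118, 118, 118, 118, 118, 118]
t=12: [125, 125, 125, 125, 125, 125, 125]
t=13: [119, 119, 119, 119, 119, 119, 119]
t=14: [124, 124, 124, 124, 124, 124, 124]
t=15: [120, 120, 120, 120, 120, 120, 120]
t=16: [123, 123, 123, 123, 123, 123, 123]
t=17: [121, 121, 121, 121, 121, 121, 121]
t=18: [122, 122, 122, 122, 122, 122, 122]
t=19: [121, 121, 121, 121, 121, 121, 121]

Answer: [121, 121, 121, 121, 121, 121, 121]
Key observation: The state at step 17, [121, 121, 121, 121, 121, 121, 121], reappears at step 19: the system is in a cycle of period 2 from step 17 on.  Therefore the state at step 4281 equals the state at step 17 + ((4281 - 17) mod 2) = 17, which is [121, 121, 121, 121, 121, 121, 121].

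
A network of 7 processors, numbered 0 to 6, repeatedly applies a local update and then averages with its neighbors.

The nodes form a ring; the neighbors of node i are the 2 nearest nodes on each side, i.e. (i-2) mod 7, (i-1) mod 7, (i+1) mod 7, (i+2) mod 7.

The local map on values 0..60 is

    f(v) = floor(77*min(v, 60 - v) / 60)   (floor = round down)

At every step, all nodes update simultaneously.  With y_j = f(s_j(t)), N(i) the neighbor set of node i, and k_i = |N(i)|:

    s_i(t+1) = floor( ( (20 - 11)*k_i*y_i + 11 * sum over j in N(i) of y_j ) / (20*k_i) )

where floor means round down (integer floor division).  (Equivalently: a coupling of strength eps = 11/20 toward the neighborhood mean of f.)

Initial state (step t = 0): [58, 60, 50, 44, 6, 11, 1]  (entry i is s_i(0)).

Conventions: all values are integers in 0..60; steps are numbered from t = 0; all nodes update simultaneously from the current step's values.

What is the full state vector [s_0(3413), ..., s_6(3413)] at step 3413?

Simulating step by step:
t=0: [58, 60, 50, 44, 6, 11, 1]
t=1: [4, 4, 9, 13, 9, 10, 3]
t=2: [6, 7, 10, 12, 10, 10, 5]
t=3: [8, 9, 11, 12, 11, 10, 8]
t=4: [10, 11, 13, 13, 13, 12, 10]
t=5: [13, 14, 15, 15, 15, 14, 13]
t=6: [16, 17, 18, 18, 18, 17, 16]
t=7: [20, 21, 22, 22, 22, 21, 20]
t=8: [25, 26, 27, 27, 27, 26, 25]
t=9: [32, 33, 33, 33, 33, 33, 32]
t=10: [34, 34, 34, 34, 34, 34, 34]
t=11: [33, 33, 33, 33, 33, 33, 33]
t=12: [34, 34, 34, 34, 34, 34, 34]

Answer: [33, 33, 33, 33, 33, 33, 33]
Key observation: The state at step 10, [34, 34, 34, 34, 34, 34, 34], reappears at step 12: the system is in a cycle of period 2 from step 10 on.  Therefore the state at step 3413 equals the state at step 10 + ((3413 - 10) mod 2) = 11, which is [33, 33, 33, 33, 33, 33, 33].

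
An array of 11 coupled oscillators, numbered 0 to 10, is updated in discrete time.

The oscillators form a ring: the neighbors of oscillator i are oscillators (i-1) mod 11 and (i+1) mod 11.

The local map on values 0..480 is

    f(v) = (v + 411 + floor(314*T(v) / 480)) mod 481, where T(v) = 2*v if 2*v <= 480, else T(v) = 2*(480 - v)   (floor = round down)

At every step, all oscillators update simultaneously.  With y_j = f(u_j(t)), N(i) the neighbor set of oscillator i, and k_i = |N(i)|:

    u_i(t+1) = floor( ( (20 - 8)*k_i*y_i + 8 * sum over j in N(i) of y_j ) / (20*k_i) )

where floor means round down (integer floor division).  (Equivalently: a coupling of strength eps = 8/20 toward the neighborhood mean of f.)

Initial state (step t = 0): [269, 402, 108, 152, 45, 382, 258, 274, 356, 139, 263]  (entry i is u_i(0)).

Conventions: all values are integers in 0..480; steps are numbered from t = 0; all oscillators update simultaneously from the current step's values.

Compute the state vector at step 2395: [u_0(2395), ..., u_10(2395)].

Simulating step by step:
t=0: [269, 402, 108, 152, 45, 382, 258, 274, 356, 139, 263]
t=1: [467, 391, 250, 210, 163, 366, 469, 469, 413, 334, 430]
t=2: [420, 441, 458, 405, 355, 410, 419, 416, 431, 444, 428]
t=3: [426, 422, 420, 432, 441, 433, 428, 428, 425, 422, 425]
t=4: [426, 427, 427, 424, 422, 424, 425, 426, 426, 426, 426]
t=5: [426, 426, 426, 426, 427, 426, 426, 426, 426, 426, 426]
t=6: [426, 426, 426, 426, 426, 426, 426, 426, 426, 426, 426]
t=7: [426, 426, 426, 426, 426, 426, 426, 426, 426, 426, 426]

Answer: [426, 426, 426, 426, 426, 426, 426, 426, 426, 426, 426]
Key observation: The state at step 6, [426, 426, 426, 426, 426, 426, 426, 426, 426, 426, 426], reappears at step 7: the system is in a cycle of period 1 from step 6 on.  Therefore the state at step 2395 equals the state at step 6 + ((2395 - 6) mod 1) = 6, which is [426, 426, 426, 426, 426, 426, 426, 426, 426, 426, 426].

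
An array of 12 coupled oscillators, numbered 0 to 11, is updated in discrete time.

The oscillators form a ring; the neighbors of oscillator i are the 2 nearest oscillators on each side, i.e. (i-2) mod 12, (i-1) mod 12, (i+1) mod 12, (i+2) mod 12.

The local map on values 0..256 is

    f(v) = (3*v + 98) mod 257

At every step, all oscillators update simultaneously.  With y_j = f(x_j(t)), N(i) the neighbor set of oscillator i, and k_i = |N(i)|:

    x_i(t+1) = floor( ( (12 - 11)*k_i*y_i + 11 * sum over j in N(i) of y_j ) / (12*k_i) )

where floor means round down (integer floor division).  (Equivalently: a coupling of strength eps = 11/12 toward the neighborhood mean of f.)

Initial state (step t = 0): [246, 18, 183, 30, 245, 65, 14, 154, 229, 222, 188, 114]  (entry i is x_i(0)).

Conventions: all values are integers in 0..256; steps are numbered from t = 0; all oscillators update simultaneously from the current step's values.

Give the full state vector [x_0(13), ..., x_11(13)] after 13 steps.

Simulating step by step:
t=0: [246, 18, 183, 30, 245, 65, 14, 154, 229, 222, 188, 114]
t=1: [146, 143, 118, 103, 119, 102, 47, 104, 135, 110, 129, 156]
t=2: [113, 97, 104, 139, 184, 181, 190, 196, 201, 169, 131, 103]
t=3: [168, 121, 115, 125, 111, 116, 155, 142, 164, 177, 158, 158]
t=4: [123, 142, 171, 190, 161, 118, 106, 99, 59, 55, 82, 111]
t=5: [101, 146, 109, 97, 144, 134, 109, 98, 90, 96, 100, 86]
t=6: [110, 126, 85, 113, 164, 123, 129, 160, 140, 122, 122, 108]
t=7: [171, 158, 156, 152, 169, 143, 100, 154, 162, 118, 142, 198]
t=8: [76, 88, 69, 52, 63, 73, 62, 99, 95, 85, 124, 97]
t=9: [119, 124, 108, 76, 91, 107, 83, 82, 119, 147, 114, 121]
t=10: [191, 163, 149, 155, 120, 96, 136, 116, 104, 156, 158, 158]
t=11: [63, 73, 112, 103, 121, 168, 174, 149, 138, 109, 101, 82]
t=12: [109, 106, 116, 133, 136, 119, 141, 143, 124, 132, 135, 99]
t=13: [181, 181, 202, 202, 166, 133, 154, 151, 133, 159, 193, 197]

Answer: [181, 181, 202, 202, 166, 133, 154, 151, 133, 159, 193, 197]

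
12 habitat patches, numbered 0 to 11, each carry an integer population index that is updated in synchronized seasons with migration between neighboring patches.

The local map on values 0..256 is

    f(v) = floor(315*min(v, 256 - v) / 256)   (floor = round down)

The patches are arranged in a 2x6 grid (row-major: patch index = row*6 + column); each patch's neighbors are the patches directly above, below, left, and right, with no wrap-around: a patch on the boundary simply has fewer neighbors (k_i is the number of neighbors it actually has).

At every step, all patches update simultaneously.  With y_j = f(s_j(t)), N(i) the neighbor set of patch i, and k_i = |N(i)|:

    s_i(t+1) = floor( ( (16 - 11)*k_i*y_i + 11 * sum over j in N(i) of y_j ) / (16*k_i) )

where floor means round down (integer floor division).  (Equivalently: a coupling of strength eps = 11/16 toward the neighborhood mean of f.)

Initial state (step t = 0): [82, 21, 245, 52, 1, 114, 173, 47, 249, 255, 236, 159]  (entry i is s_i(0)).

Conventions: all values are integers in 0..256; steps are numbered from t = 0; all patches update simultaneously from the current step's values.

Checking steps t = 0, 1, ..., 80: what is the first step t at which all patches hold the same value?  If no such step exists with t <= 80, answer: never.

Answer: 29
Key observation: Synchronization is absorbing here: once all patches are equal they stay equal, and step 29 is the first all-equal step.

Derivation:
t=0: [82, 21, 245, 52, 1, 114, 173, 47, 249, 255, 236, 159]  (not all equal)
t=1: [74, 46, 26, 23, 52, 85, 85, 48, 18, 22, 35, 93]  (not all equal)
t=2: [83, 58, 33, 36, 59, 93, 84, 60, 33, 29, 60, 86]  (not all equal)
t=3: [91, 71, 48, 47, 75, 96, 92, 71, 46, 46, 71, 97]  (not all equal)
t=4: [103, 86, 64, 65, 88, 109, 103, 85, 63, 63, 88, 107]  (not all equal)
t=5: [118, 103, 84, 84, 107, 124, 118, 103, 83, 84, 106, 124]  (not all equal)
t=6: [138, 125, 108, 109, 129, 144, 138, 124, 107, 108, 129, 144]  (not all equal)
t=7: [147, 146, 137, 138, 146, 143, 147, 145, 136, 137, 146, 143]  (not all equal)
t=8: [134, 137, 143, 143, 138, 137, 134, 137, 144, 143, 138, 137]  (not all equal)
t=9: [148, 145, 140, 140, 143, 145, 148, 144, 139, 139, 143, 145]  (not all equal)
t=10: [133, 136, 140, 141, 139, 137, 133, 137, 141, 141, 139, 137]  (not all equal)
t=11: [149, 146, 142, 141, 143, 144, 149, 146, 142, 141, 143, 144]  (not all equal)
t=12: [132, 135, 139, 140, 139, 137, 132, 135, 139, 140, 139, 137]  (not all equal)
t=13: [150, 147, 143, 142, 143, 144, 150, 147, 143, 142, 143, 144]  (not all equal)
t=14: [131, 134, 138, 139, 138, 137, 131, 134, 138, 139, 138, 137]  (not all equal)
t=15: [151, 149, 145, 143, 144, 145, 151, 149, 145, 143, 144, 145]  (not all equal)
t=16: [129, 131, 135, 137, 137, 136, 129, 131, 135, 137, 137, 136]  (not all equal)
t=17: [154, 152, 148, 146, 146, 146, 154, 152, 148, 146, 146, 146]  (not all equal)
t=18: [125, 127, 131, 134, 135, 135, 125, 127, 131, 134, 135, 135]  (not all equal)
t=19: [154, 154, 153, 150, 148, 148, 154, 154, 153, 150, 148, 148]  (not all equal)
t=20: [125, 125, 126, 129, 131, 132, 125, 125, 126, 129, 131, 132]  (not all equal)
t=21: [153, 153, 154, 155, 153, 152, 153, 153, 154, 155, 153, 152]  (not all equal)
t=22: [126, 125, 125, 124, 125, 126, 126, 125, 125, 124, 125, 126]  (not all equal)
t=23: [154, 153, 152, 152, 153, 154, 154, 153, 152, 152, 153, 154]  (not all equal)
t=24: [125, 126, 126, 126, 126, 125, 125, 126, 126, 126, 126, 125]  (not all equal)
t=25: [153, 154, 155, 155, 154, 153, 153, 154, 155, 155, 154, 153]  (not all equal)
t=26: [125, 125, 124, 124, 125, 125, 125, 125, 124, 124, 125, 125]  (not all equal)
t=27: [153, 152, 152, 152, 152, 153, 153, 152, 152, 152, 152, 153]  (not all equal)
t=28: [126, 126, 127, 127, 126, 126, 126, 126, 127, 127, 126, 126]  (not all equal)
t=29: [155, 155, 155, 155, 155, 155, 155, 155, 155, 155, 155, 155]  (all equal)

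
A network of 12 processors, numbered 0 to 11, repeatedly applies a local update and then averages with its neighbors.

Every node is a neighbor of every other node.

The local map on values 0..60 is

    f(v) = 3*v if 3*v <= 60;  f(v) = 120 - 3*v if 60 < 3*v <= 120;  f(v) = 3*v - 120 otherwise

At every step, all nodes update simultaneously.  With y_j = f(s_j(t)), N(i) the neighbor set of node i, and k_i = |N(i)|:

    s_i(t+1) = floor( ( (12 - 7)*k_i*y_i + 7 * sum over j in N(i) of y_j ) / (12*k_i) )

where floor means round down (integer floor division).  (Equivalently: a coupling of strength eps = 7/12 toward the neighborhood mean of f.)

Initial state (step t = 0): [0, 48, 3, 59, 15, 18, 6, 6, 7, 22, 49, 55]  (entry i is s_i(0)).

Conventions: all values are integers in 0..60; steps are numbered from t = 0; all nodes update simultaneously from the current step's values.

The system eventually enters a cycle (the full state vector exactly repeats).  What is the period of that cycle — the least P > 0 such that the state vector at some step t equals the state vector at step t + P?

Simulating step by step:
t=0: [0, 48, 3, 59, 15, 18, 6, 6, 7, 22, 49, 55]
t=1: [19, 28, 23, 40, 36, 39, 26, 26, 27, 39, 29, 36]
t=2: [38, 30, 36, 17, 21, 18, 32, 32, 31, 18, 29, 21]
t=3: [24, 33, 27, 41, 43, 42, 31, 31, 32, 42, 34, 43]
t=4: [30, 20, 26, 13, 15, 14, 22, 22, 21, 14, 19, 15]
t=5: [40, 51, 45, 44, 46, 45, 49, 49, 50, 45, 50, 46]
t=6: [12, 24, 18, 17, 19, 18, 22, 22, 23, 18, 23, 19]
t=7: [46, 50, 52, 51, 53, 52, 52, 52, 51, 52, 51, 53]
t=8: [28, 32, 34, 33, 35, 34, 34, 34, 33, 34, 33, 35]
t=9: [25, 21, 19, 20, 18, 19, 19, 19, 20, 19, 20, 18]
t=10: [52, 56, 56, 57, 55, 56, 56, 56, 57, 56, 57, 55]
t=11: [43, 47, 47, 48, 46, 47, 47, 47, 48, 47, 48, 46]
t=12: [16, 20, 20, 21, 19, 20, 20, 20, 21, 20, 21, 19]
t=13: [54, 58, 58, 57, 57, 58, 58, 58, 57, 58, 57, 57]
t=14: [48, 52, 52, 51, 51, 52, 52, 52, 51, 52, 51, 51]
t=15: [30, 34, 34, 33, 33, 34, 34, 34, 33, 34, 33, 33]
t=16: [23, 19, 19, 20, 20, 19, 19, 19, 20, 19, 20, 20]
t=17: [55, 57, 57, 58, 58, 57, 57, 57, 58, 57, 58, 58]
t=18: [49, 51, 51, 52, 52, 51, 51, 51, 52, 51, 52, 52]
t=19: [31, 33, 33, 34, 34, 33, 33, 33, 34, 33, 34, 34]
t=20: [22, 20, 20, 19, 19, 20, 20, 20, 19, 20, 19, 19]
t=21: [56, 58, 58, 57, 57, 58, 58, 58, 57, 58, 57, 57]
t=22: [50, 52, 52, 51, 51, 52, 52, 52, 51, 52, 51, 51]
t=23: [32, 34, 34, 33, 33, 34, 34, 34, 33, 34, 33, 33]
t=24: [21, 19, 19, 20, 20, 19, 19, 19, 20, 19, 20, 20]
t=25: [57, 57, 57, 58, 58, 57, 57, 57, 58, 57, 58, 58]
t=26: [51, 51, 51, 52, 52, 51, 51, 51, 52, 51, 52, 52]
t=27: [33, 33, 33, 34, 34, 33, 33, 33, 34, 33, 34, 34]
t=28: [20, 20, 20, 19, 19, 20, 20, 20, 19, 20, 19, 19]
t=29: [59, 59, 59, 58, 58, 59, 59, 59, 58, 59, 58, 58]
t=30: [56, 56, 56, 55, 55, 56, 56, 56, 55, 56, 55, 55]
t=31: [47, 47, 47, 46, 46, 47, 47, 47, 46, 47, 46, 46]
t=32: [20, 20, 20, 19, 19, 20, 20, 20, 19, 20, 19, 19]

Answer: 4
Key observation: The state at step 28, [20, 20, 20, 19, 19, 20, 20, 20, 19, 20, 19, 19], reappears at step 32 — and no state repeats earlier — so the cycle the system enters has period 4.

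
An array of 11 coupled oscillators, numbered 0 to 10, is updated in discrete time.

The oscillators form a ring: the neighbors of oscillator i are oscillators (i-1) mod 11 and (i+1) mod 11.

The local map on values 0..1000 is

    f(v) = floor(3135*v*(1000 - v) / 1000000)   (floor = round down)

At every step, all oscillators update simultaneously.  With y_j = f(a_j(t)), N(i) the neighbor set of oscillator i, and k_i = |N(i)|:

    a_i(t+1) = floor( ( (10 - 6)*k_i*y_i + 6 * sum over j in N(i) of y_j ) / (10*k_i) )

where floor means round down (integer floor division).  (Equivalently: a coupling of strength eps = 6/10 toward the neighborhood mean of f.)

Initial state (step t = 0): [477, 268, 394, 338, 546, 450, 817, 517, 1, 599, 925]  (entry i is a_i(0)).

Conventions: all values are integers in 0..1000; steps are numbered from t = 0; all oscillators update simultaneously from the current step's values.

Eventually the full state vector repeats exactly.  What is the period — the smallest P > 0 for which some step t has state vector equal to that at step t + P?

Answer: 2
Key observation: The state at step 32, [777, 777, 777, 777, 777, 777, 777, 777, 777, 777, 777], reappears at step 34 — and no state repeats earlier — so the cycle the system enters has period 2.

Derivation:
t=0: [477, 268, 394, 338, 546, 450, 817, 517, 1, 599, 925]
t=1: [562, 705, 694, 737, 753, 683, 654, 454, 461, 367, 547]
t=2: [736, 691, 643, 617, 618, 658, 720, 756, 762, 757, 760]
t=3: [615, 666, 710, 733, 729, 693, 637, 591, 573, 572, 583]
t=4: [734, 694, 651, 624, 631, 669, 716, 750, 764, 765, 757]
t=5: [617, 663, 704, 726, 720, 687, 639, 595, 571, 567, 582]
t=6: [734, 697, 658, 634, 641, 676, 717, 749, 764, 766, 757]
t=7: [616, 659, 698, 718, 712, 681, 636, 595, 571, 566, 582]
t=8: [736, 701, 665, 644, 651, 682, 720, 749, 764, 766, 758]
t=9: [613, 654, 691, 710, 703, 674, 633, 594, 571, 566, 581]
t=10: [738, 707, 673, 654, 661, 689, 724, 750, 764, 767, 759]
t=11: [609, 648, 683, 700, 694, 666, 627, 592, 570, 565, 579]
t=12: [742, 713, 683, 666, 672, 698, 729, 753, 765, 767, 760]
t=13: [603, 639, 672, 689, 683, 657, 620, 587, 568, 564, 576]
t=14: [746, 721, 694, 679, 684, 707, 735, 756, 766, 768, 762]
t=15: [597, 629, 659, 675, 670, 645, 612, 582, 565, 561, 572]
t=16: [751, 729, 707, 693, 698, 717, 741, 759, 768, 769, 764]
t=17: [589, 618, 645, 659, 654, 632, 603, 576, 561, 559, 568]
t=18: [755, 738, 720, 709, 713, 729, 748, 762, 769, 771, 766]
t=19: [581, 605, 628, 640, 635, 616, 592, 571, 558, 556, 564]
t=20: [760, 748, 734, 726, 729, 741, 755, 765, 771, 772, 768]
t=21: [572, 590, 608, 618, 614, 599, 580, 564, 555, 553, 559]
t=22: [765, 757, 748, 743, 745, 753, 762, 769, 772, 773, 771]
t=23: [563, 576, 588, 594, 592, 582, 568, 558, 552, 551, 555]
t=24: [770, 765, 759, 757, 758, 762, 768, 772, 774, 774, 773]
t=25: [555, 563, 570, 574, 573, 567, 558, 552, 548, 548, 550]
t=26: [773, 771, 768, 766, 767, 769, 772, 774, 775, 775, 775]
t=27: [549, 553, 557, 559, 559, 555, 551, 548, 546, 546, 547]
t=28: [775, 774, 773, 772, 772, 773, 775, 776, 776, 776, 776]
t=29: [546, 548, 549, 550, 550, 549, 546, 544, 544, 544, 544]
t=30: [776, 776, 775, 775, 775, 776, 776, 777, 777, 777, 777]
t=31: [543, 544, 545, 546, 545, 544, 543, 543, 543, 543, 543]
t=32: [777, 777, 777, 777, 777, 777, 777, 777, 777, 777, 777]
t=33: [543, 543, 543, 543, 543, 543, 543, 543, 543, 543, 543]
t=34: [777, 777, 777, 777, 777, 777, 777, 777, 777, 777, 777]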